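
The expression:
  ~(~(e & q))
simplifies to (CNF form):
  e & q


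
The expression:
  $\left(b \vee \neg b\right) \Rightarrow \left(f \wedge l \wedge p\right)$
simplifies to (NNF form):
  $f \wedge l \wedge p$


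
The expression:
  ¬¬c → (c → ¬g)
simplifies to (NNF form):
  ¬c ∨ ¬g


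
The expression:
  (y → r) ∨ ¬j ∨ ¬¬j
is always true.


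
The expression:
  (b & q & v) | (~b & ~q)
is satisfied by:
  {v: True, q: False, b: False}
  {v: False, q: False, b: False}
  {b: True, q: True, v: True}


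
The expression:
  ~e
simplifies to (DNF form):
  ~e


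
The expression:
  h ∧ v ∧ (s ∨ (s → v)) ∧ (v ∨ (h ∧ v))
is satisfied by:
  {h: True, v: True}


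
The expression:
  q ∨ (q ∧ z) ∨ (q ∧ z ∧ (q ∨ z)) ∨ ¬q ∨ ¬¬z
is always true.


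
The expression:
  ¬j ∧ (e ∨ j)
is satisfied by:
  {e: True, j: False}


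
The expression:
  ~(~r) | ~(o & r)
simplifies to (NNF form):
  True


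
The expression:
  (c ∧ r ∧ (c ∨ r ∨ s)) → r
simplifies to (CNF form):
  True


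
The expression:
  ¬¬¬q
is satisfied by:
  {q: False}


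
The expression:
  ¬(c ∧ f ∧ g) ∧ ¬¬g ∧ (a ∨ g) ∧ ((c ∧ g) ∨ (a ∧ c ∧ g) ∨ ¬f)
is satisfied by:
  {g: True, f: False}


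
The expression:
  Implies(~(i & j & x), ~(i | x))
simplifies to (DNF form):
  (x & ~x) | (i & j & x) | (~i & ~x) | (i & j & ~i) | (i & x & ~x) | (j & x & ~x) | (i & ~i & ~x) | (j & ~i & ~x)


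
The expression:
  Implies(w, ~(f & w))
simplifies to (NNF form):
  ~f | ~w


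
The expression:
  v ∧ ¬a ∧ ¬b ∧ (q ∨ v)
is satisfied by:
  {v: True, b: False, a: False}


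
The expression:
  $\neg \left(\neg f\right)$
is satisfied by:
  {f: True}


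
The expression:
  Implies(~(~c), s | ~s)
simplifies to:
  True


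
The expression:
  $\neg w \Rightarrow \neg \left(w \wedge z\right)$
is always true.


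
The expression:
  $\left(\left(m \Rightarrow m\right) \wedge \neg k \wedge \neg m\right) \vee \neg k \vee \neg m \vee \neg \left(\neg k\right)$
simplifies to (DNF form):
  $\text{True}$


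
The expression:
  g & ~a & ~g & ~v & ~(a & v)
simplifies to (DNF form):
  False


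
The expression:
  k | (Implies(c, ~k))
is always true.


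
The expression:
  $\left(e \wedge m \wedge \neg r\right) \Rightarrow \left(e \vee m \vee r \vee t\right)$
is always true.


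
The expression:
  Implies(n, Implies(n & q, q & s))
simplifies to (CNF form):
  s | ~n | ~q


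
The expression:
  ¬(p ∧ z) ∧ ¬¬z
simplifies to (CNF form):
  z ∧ ¬p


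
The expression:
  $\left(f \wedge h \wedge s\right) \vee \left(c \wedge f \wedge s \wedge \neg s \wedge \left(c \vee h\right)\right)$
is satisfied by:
  {h: True, s: True, f: True}


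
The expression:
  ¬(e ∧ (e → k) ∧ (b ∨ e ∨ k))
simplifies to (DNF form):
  ¬e ∨ ¬k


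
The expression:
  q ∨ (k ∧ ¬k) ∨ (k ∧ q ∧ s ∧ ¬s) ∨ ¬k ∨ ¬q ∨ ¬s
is always true.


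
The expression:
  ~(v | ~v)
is never true.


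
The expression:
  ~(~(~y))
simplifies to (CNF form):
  ~y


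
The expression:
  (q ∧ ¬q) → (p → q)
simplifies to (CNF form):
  True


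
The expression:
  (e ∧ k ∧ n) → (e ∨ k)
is always true.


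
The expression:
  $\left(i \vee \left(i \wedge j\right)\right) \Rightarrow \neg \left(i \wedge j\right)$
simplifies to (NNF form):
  $\neg i \vee \neg j$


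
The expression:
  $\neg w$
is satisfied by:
  {w: False}


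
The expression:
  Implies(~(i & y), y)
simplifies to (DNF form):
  y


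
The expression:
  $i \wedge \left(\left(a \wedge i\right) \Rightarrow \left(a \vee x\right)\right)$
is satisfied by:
  {i: True}


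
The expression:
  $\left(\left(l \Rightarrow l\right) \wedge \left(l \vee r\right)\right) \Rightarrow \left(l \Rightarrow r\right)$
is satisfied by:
  {r: True, l: False}
  {l: False, r: False}
  {l: True, r: True}


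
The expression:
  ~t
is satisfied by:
  {t: False}


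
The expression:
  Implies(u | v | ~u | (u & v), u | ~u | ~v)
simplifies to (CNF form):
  True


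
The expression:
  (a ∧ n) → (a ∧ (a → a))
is always true.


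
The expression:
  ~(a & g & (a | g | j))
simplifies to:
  ~a | ~g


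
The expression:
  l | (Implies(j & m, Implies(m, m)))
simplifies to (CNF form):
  True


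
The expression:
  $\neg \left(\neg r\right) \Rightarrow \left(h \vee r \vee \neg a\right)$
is always true.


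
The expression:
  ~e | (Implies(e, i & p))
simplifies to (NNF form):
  ~e | (i & p)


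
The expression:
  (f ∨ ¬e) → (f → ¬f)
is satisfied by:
  {f: False}


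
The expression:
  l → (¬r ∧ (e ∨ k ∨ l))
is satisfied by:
  {l: False, r: False}
  {r: True, l: False}
  {l: True, r: False}


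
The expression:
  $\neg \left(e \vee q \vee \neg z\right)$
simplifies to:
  $z \wedge \neg e \wedge \neg q$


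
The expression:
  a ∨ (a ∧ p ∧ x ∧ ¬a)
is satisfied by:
  {a: True}


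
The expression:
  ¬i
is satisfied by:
  {i: False}


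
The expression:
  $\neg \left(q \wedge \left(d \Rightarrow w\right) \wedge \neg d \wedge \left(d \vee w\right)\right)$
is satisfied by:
  {d: True, w: False, q: False}
  {w: False, q: False, d: False}
  {d: True, q: True, w: False}
  {q: True, w: False, d: False}
  {d: True, w: True, q: False}
  {w: True, d: False, q: False}
  {d: True, q: True, w: True}


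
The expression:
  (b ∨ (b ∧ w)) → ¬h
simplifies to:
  ¬b ∨ ¬h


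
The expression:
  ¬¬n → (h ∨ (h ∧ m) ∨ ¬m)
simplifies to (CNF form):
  h ∨ ¬m ∨ ¬n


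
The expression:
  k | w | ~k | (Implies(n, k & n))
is always true.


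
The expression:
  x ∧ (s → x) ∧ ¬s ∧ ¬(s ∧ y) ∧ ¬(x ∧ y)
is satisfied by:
  {x: True, y: False, s: False}


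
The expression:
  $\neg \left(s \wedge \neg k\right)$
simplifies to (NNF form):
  $k \vee \neg s$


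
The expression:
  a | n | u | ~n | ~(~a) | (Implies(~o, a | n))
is always true.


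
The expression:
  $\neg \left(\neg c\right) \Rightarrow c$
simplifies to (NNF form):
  $\text{True}$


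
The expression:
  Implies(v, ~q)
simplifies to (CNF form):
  ~q | ~v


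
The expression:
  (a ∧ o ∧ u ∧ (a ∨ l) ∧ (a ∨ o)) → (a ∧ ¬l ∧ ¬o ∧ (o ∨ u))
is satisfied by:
  {u: False, o: False, a: False}
  {a: True, u: False, o: False}
  {o: True, u: False, a: False}
  {a: True, o: True, u: False}
  {u: True, a: False, o: False}
  {a: True, u: True, o: False}
  {o: True, u: True, a: False}


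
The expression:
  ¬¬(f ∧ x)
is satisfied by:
  {x: True, f: True}


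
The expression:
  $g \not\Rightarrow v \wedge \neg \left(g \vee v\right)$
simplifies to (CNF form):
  $\text{False}$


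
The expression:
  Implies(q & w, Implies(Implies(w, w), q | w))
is always true.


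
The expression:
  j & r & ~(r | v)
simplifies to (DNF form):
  False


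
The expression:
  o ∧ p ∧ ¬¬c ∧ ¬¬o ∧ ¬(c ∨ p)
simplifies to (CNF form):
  False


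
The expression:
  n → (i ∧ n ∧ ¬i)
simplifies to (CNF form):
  ¬n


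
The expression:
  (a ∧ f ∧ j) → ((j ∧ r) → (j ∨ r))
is always true.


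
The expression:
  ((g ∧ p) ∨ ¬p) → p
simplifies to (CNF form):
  p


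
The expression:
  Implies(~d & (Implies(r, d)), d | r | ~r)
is always true.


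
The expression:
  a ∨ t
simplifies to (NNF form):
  a ∨ t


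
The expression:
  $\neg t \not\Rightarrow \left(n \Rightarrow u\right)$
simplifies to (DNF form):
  $n \wedge \neg t \wedge \neg u$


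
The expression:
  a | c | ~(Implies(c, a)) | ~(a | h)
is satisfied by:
  {a: True, c: True, h: False}
  {a: True, h: False, c: False}
  {c: True, h: False, a: False}
  {c: False, h: False, a: False}
  {a: True, c: True, h: True}
  {a: True, h: True, c: False}
  {c: True, h: True, a: False}


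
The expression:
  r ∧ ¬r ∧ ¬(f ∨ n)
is never true.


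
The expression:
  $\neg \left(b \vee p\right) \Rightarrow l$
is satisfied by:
  {b: True, l: True, p: True}
  {b: True, l: True, p: False}
  {b: True, p: True, l: False}
  {b: True, p: False, l: False}
  {l: True, p: True, b: False}
  {l: True, p: False, b: False}
  {p: True, l: False, b: False}


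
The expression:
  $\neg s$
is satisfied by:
  {s: False}


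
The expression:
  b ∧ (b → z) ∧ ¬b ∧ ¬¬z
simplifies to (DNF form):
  False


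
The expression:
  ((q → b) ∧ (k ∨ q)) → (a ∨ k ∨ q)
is always true.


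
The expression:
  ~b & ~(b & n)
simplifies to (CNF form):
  ~b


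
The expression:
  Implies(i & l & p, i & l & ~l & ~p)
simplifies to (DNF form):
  ~i | ~l | ~p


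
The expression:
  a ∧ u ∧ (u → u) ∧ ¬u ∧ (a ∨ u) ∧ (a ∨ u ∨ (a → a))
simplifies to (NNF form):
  False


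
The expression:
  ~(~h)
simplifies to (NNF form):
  h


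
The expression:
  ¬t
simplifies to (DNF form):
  ¬t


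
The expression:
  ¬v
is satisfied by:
  {v: False}


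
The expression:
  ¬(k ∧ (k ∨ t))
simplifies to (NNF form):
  ¬k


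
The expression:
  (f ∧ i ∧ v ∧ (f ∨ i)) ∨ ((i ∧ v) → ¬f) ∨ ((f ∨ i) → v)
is always true.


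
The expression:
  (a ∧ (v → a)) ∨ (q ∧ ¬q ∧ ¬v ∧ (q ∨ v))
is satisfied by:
  {a: True}


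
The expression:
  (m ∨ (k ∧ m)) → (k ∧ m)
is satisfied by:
  {k: True, m: False}
  {m: False, k: False}
  {m: True, k: True}


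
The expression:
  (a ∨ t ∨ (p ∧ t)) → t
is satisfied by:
  {t: True, a: False}
  {a: False, t: False}
  {a: True, t: True}


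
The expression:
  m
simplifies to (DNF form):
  m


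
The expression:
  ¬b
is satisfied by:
  {b: False}


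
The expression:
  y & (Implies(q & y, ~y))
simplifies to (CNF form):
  y & ~q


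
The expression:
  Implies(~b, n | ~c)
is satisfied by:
  {n: True, b: True, c: False}
  {n: True, c: False, b: False}
  {b: True, c: False, n: False}
  {b: False, c: False, n: False}
  {n: True, b: True, c: True}
  {n: True, c: True, b: False}
  {b: True, c: True, n: False}


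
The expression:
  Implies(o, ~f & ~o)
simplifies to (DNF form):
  ~o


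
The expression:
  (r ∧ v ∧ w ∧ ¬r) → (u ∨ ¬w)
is always true.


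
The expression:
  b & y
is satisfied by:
  {b: True, y: True}


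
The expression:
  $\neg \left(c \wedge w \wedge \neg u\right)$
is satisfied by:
  {u: True, w: False, c: False}
  {w: False, c: False, u: False}
  {u: True, c: True, w: False}
  {c: True, w: False, u: False}
  {u: True, w: True, c: False}
  {w: True, u: False, c: False}
  {u: True, c: True, w: True}


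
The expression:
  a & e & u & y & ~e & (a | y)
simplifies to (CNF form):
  False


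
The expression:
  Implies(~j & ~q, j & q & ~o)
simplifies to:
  j | q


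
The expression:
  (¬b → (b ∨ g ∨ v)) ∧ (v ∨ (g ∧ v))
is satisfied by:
  {v: True}


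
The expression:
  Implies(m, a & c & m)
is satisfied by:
  {c: True, a: True, m: False}
  {c: True, a: False, m: False}
  {a: True, c: False, m: False}
  {c: False, a: False, m: False}
  {c: True, m: True, a: True}


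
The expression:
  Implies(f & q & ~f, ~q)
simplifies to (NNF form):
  True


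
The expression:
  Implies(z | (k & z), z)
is always true.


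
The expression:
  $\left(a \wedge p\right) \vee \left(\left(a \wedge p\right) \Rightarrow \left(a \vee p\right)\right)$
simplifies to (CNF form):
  $\text{True}$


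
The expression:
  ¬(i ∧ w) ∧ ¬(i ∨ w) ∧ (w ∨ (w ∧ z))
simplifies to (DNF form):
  False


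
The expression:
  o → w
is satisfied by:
  {w: True, o: False}
  {o: False, w: False}
  {o: True, w: True}


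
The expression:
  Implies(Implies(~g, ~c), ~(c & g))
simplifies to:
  ~c | ~g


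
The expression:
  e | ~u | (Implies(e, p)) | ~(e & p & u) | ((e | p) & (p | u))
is always true.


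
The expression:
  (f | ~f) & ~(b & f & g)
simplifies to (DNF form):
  ~b | ~f | ~g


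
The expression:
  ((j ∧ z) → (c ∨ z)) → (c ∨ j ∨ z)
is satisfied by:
  {z: True, c: True, j: True}
  {z: True, c: True, j: False}
  {z: True, j: True, c: False}
  {z: True, j: False, c: False}
  {c: True, j: True, z: False}
  {c: True, j: False, z: False}
  {j: True, c: False, z: False}


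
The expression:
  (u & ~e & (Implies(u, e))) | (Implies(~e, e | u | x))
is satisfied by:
  {x: True, e: True, u: True}
  {x: True, e: True, u: False}
  {x: True, u: True, e: False}
  {x: True, u: False, e: False}
  {e: True, u: True, x: False}
  {e: True, u: False, x: False}
  {u: True, e: False, x: False}


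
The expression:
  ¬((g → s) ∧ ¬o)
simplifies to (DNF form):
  o ∨ (g ∧ ¬s)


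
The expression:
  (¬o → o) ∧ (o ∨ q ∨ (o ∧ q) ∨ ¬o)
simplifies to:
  o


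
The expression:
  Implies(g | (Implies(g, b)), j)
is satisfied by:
  {j: True}


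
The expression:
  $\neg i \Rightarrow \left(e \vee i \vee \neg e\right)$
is always true.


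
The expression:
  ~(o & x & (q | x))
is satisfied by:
  {o: False, x: False}
  {x: True, o: False}
  {o: True, x: False}


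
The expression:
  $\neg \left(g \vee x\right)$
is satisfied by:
  {x: False, g: False}


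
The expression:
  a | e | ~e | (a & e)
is always true.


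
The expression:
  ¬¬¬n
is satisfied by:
  {n: False}


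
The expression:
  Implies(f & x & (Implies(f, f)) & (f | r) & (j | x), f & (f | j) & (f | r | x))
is always true.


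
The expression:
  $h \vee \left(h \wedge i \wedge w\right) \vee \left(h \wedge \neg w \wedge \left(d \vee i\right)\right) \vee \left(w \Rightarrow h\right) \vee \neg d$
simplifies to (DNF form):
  $h \vee \neg d \vee \neg w$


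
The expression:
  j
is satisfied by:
  {j: True}


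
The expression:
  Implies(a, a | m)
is always true.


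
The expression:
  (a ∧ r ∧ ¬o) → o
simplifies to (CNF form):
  o ∨ ¬a ∨ ¬r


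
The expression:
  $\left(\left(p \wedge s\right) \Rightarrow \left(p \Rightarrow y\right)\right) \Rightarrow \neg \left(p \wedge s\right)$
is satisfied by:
  {s: False, p: False, y: False}
  {y: True, s: False, p: False}
  {p: True, s: False, y: False}
  {y: True, p: True, s: False}
  {s: True, y: False, p: False}
  {y: True, s: True, p: False}
  {p: True, s: True, y: False}


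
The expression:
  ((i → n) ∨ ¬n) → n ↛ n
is never true.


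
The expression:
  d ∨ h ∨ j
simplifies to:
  d ∨ h ∨ j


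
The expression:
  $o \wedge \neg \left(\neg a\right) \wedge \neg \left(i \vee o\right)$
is never true.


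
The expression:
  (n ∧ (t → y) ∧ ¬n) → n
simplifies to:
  True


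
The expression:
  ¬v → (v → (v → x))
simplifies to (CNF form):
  True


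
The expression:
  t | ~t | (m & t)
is always true.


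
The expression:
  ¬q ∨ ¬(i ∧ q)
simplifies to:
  ¬i ∨ ¬q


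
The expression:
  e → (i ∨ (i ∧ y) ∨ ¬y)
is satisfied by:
  {i: True, e: False, y: False}
  {e: False, y: False, i: False}
  {i: True, y: True, e: False}
  {y: True, e: False, i: False}
  {i: True, e: True, y: False}
  {e: True, i: False, y: False}
  {i: True, y: True, e: True}


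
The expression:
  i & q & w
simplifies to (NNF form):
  i & q & w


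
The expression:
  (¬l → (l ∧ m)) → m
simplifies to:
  m ∨ ¬l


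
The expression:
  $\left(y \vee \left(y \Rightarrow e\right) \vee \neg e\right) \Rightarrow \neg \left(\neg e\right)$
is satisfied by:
  {e: True}


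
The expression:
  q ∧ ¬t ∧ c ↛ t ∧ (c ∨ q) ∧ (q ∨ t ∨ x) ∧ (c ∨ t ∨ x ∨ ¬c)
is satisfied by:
  {c: True, q: True, t: False}


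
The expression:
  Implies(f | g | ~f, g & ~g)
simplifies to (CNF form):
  False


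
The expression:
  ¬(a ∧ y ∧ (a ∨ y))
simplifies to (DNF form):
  ¬a ∨ ¬y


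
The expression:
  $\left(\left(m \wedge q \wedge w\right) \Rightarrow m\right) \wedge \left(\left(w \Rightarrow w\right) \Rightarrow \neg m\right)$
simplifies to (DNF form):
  $\neg m$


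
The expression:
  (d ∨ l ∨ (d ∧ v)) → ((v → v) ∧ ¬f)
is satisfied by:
  {l: False, f: False, d: False}
  {d: True, l: False, f: False}
  {l: True, d: False, f: False}
  {d: True, l: True, f: False}
  {f: True, d: False, l: False}


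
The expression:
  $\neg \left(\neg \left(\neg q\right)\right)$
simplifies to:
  $\neg q$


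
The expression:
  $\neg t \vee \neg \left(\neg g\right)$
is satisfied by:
  {g: True, t: False}
  {t: False, g: False}
  {t: True, g: True}


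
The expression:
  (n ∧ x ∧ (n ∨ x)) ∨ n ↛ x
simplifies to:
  n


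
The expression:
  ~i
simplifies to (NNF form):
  ~i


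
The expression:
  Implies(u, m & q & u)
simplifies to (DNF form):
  ~u | (m & q)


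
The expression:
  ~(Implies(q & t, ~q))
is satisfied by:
  {t: True, q: True}


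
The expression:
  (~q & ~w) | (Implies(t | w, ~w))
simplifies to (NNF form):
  ~w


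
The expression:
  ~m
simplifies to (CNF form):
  ~m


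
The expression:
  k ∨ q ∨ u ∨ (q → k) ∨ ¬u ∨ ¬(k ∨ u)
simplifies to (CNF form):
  True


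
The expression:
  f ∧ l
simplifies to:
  f ∧ l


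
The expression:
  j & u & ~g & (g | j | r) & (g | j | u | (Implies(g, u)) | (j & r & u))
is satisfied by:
  {j: True, u: True, g: False}


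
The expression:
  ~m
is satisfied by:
  {m: False}


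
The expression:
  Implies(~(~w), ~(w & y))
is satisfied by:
  {w: False, y: False}
  {y: True, w: False}
  {w: True, y: False}


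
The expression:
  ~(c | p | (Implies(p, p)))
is never true.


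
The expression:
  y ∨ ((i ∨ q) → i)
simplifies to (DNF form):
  i ∨ y ∨ ¬q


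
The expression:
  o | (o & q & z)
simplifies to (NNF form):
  o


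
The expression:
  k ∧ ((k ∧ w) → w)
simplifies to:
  k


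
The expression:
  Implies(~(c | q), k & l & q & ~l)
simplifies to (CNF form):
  c | q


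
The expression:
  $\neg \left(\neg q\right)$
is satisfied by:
  {q: True}


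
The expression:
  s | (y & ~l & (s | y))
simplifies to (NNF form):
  s | (y & ~l)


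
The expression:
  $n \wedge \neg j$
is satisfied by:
  {n: True, j: False}


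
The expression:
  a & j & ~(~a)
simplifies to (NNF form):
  a & j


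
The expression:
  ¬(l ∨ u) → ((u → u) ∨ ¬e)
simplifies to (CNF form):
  True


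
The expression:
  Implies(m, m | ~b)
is always true.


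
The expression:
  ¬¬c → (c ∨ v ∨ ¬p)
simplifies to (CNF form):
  True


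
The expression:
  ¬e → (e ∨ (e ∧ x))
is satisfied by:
  {e: True}


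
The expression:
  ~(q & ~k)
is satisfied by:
  {k: True, q: False}
  {q: False, k: False}
  {q: True, k: True}


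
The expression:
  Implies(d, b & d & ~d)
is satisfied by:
  {d: False}


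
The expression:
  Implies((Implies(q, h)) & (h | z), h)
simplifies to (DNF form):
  h | q | ~z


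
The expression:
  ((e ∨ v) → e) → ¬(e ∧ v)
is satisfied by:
  {v: False, e: False}
  {e: True, v: False}
  {v: True, e: False}


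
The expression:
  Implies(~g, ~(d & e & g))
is always true.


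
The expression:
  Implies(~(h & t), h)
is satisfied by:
  {h: True}


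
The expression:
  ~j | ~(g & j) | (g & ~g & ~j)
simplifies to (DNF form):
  ~g | ~j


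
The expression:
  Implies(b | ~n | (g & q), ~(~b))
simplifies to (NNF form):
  b | (n & ~g) | (n & ~q)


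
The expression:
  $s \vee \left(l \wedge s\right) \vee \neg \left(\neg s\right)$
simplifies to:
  $s$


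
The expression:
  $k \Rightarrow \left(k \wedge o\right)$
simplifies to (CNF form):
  $o \vee \neg k$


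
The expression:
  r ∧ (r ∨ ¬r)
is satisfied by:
  {r: True}


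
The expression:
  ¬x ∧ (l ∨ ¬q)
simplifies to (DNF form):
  (l ∧ ¬x) ∨ (¬q ∧ ¬x)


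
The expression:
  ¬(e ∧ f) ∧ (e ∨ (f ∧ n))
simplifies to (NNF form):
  (e ∨ f) ∧ (e ∨ n) ∧ (¬e ∨ ¬f)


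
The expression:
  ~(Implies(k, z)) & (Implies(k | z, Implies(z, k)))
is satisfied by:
  {k: True, z: False}


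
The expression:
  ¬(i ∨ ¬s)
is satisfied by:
  {s: True, i: False}


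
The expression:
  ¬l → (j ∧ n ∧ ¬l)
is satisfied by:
  {n: True, l: True, j: True}
  {n: True, l: True, j: False}
  {l: True, j: True, n: False}
  {l: True, j: False, n: False}
  {n: True, j: True, l: False}


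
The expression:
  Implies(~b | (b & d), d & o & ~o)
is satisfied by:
  {b: True, d: False}


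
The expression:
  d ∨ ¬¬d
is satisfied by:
  {d: True}


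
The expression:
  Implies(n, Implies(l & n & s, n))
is always true.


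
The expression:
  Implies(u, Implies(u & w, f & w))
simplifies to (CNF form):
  f | ~u | ~w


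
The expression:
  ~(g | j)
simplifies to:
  ~g & ~j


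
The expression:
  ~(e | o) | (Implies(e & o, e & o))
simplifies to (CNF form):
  True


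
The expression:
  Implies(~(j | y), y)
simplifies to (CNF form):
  j | y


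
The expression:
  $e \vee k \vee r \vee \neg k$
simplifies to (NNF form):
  $\text{True}$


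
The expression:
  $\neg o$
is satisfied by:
  {o: False}


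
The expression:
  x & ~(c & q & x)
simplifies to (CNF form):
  x & (~c | ~q)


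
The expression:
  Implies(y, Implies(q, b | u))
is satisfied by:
  {b: True, u: True, q: False, y: False}
  {b: True, u: False, q: False, y: False}
  {u: True, b: False, q: False, y: False}
  {b: False, u: False, q: False, y: False}
  {b: True, y: True, u: True, q: False}
  {b: True, y: True, u: False, q: False}
  {y: True, u: True, b: False, q: False}
  {y: True, b: False, u: False, q: False}
  {b: True, q: True, u: True, y: False}
  {b: True, q: True, u: False, y: False}
  {q: True, u: True, b: False, y: False}
  {q: True, b: False, u: False, y: False}
  {y: True, q: True, b: True, u: True}
  {y: True, q: True, b: True, u: False}
  {y: True, q: True, u: True, b: False}


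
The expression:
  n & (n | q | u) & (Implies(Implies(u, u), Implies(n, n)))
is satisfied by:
  {n: True}


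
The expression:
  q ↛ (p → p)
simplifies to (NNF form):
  False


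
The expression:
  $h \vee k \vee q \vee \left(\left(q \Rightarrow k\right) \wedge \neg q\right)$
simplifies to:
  $\text{True}$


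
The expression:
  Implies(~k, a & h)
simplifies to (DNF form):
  k | (a & h)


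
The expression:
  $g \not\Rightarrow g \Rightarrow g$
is always true.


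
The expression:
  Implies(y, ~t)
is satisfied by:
  {t: False, y: False}
  {y: True, t: False}
  {t: True, y: False}


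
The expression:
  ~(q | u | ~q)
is never true.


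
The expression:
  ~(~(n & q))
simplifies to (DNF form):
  n & q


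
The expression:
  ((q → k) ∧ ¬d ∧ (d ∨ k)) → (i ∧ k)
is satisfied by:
  {i: True, d: True, k: False}
  {i: True, k: False, d: False}
  {d: True, k: False, i: False}
  {d: False, k: False, i: False}
  {i: True, d: True, k: True}
  {i: True, k: True, d: False}
  {d: True, k: True, i: False}


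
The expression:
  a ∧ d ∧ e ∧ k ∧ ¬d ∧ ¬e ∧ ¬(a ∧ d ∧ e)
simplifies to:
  False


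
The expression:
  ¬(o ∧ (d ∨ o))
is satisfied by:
  {o: False}


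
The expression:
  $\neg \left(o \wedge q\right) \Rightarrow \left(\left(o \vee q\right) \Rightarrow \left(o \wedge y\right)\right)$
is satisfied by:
  {y: True, q: False, o: False}
  {q: False, o: False, y: False}
  {y: True, o: True, q: False}
  {y: True, o: True, q: True}
  {o: True, q: True, y: False}


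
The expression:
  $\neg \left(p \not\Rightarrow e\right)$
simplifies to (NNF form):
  $e \vee \neg p$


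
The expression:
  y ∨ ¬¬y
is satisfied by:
  {y: True}


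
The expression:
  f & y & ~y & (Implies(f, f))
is never true.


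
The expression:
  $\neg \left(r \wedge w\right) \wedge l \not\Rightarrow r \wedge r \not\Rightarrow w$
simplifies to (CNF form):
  $\text{False}$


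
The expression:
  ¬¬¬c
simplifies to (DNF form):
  ¬c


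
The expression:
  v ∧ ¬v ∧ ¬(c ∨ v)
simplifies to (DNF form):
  False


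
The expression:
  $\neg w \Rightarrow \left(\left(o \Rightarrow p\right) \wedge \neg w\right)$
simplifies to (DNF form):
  $p \vee w \vee \neg o$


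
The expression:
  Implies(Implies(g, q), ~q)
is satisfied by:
  {q: False}


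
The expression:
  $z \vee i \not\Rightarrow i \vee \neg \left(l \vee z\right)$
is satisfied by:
  {z: True, l: False}
  {l: False, z: False}
  {l: True, z: True}


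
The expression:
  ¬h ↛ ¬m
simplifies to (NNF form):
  m ∧ ¬h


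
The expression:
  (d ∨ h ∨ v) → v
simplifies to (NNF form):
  v ∨ (¬d ∧ ¬h)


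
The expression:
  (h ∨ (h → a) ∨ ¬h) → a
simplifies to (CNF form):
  a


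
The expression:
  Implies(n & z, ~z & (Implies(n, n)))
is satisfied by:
  {z: False, n: False}
  {n: True, z: False}
  {z: True, n: False}


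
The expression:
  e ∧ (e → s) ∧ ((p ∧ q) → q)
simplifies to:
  e ∧ s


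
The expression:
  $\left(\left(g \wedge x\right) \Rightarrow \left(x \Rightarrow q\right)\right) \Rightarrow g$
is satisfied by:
  {g: True}


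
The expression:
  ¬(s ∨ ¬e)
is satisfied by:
  {e: True, s: False}


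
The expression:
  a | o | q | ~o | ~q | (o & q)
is always true.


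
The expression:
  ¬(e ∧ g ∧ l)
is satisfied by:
  {l: False, e: False, g: False}
  {g: True, l: False, e: False}
  {e: True, l: False, g: False}
  {g: True, e: True, l: False}
  {l: True, g: False, e: False}
  {g: True, l: True, e: False}
  {e: True, l: True, g: False}


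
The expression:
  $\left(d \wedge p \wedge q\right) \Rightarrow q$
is always true.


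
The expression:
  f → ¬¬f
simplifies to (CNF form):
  True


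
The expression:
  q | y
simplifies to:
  q | y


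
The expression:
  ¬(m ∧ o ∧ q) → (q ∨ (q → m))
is always true.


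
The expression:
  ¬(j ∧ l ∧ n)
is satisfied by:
  {l: False, n: False, j: False}
  {j: True, l: False, n: False}
  {n: True, l: False, j: False}
  {j: True, n: True, l: False}
  {l: True, j: False, n: False}
  {j: True, l: True, n: False}
  {n: True, l: True, j: False}


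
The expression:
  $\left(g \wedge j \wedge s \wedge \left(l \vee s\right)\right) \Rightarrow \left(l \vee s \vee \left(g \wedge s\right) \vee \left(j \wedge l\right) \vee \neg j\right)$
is always true.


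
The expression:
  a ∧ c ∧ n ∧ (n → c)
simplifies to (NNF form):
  a ∧ c ∧ n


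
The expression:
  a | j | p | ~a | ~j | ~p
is always true.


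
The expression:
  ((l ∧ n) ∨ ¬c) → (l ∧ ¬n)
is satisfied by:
  {c: True, l: False, n: False}
  {n: True, c: True, l: False}
  {l: True, c: True, n: False}
  {l: True, c: False, n: False}


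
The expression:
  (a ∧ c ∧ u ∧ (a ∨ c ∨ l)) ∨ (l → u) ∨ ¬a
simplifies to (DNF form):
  u ∨ ¬a ∨ ¬l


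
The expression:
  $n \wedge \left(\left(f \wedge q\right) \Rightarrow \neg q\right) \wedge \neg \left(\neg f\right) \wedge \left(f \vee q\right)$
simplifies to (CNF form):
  $f \wedge n \wedge \neg q$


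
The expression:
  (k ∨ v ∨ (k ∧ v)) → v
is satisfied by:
  {v: True, k: False}
  {k: False, v: False}
  {k: True, v: True}


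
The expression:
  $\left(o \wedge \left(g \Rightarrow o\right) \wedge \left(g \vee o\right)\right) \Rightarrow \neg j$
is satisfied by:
  {o: False, j: False}
  {j: True, o: False}
  {o: True, j: False}


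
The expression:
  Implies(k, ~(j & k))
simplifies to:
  ~j | ~k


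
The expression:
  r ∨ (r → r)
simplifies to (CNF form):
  True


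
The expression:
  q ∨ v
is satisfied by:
  {q: True, v: True}
  {q: True, v: False}
  {v: True, q: False}


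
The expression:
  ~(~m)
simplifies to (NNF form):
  m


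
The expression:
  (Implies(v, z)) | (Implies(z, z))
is always true.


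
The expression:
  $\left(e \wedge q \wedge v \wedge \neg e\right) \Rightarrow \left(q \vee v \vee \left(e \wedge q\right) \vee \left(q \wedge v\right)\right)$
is always true.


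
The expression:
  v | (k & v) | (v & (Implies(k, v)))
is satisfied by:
  {v: True}


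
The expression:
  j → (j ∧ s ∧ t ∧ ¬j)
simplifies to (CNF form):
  ¬j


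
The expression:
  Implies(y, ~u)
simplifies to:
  ~u | ~y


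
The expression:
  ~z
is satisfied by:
  {z: False}


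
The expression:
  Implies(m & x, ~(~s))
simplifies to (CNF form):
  s | ~m | ~x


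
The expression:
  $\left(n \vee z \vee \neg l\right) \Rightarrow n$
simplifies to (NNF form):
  $n \vee \left(l \wedge \neg z\right)$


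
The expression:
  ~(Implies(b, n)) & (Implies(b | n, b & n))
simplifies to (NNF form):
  False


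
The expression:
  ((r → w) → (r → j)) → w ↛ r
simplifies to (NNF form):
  w ∧ (¬j ∨ ¬r)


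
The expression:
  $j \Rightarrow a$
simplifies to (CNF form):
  $a \vee \neg j$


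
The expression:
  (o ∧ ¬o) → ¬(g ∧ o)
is always true.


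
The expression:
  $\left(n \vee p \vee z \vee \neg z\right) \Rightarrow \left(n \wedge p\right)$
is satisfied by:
  {p: True, n: True}


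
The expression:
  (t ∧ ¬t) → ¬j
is always true.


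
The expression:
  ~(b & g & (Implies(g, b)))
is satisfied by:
  {g: False, b: False}
  {b: True, g: False}
  {g: True, b: False}


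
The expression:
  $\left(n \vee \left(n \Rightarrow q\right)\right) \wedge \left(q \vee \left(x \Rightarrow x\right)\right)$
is always true.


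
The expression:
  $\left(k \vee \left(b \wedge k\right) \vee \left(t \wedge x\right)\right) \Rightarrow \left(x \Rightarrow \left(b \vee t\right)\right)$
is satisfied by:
  {b: True, t: True, k: False, x: False}
  {b: True, k: False, t: False, x: False}
  {t: True, b: False, k: False, x: False}
  {b: False, k: False, t: False, x: False}
  {x: True, b: True, t: True, k: False}
  {x: True, b: True, k: False, t: False}
  {x: True, t: True, b: False, k: False}
  {x: True, b: False, k: False, t: False}
  {b: True, k: True, t: True, x: False}
  {b: True, k: True, x: False, t: False}
  {k: True, t: True, x: False, b: False}
  {k: True, x: False, t: False, b: False}
  {b: True, k: True, x: True, t: True}
  {b: True, k: True, x: True, t: False}
  {k: True, x: True, t: True, b: False}


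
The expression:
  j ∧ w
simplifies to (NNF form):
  j ∧ w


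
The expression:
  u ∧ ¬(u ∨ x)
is never true.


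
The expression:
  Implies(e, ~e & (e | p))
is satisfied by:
  {e: False}


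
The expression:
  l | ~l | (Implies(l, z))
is always true.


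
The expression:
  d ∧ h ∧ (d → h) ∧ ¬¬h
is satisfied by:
  {h: True, d: True}


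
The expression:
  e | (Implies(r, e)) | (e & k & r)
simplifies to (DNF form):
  e | ~r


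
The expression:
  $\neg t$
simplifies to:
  $\neg t$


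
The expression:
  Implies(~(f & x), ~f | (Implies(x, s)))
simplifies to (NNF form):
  True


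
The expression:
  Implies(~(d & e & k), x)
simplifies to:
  x | (d & e & k)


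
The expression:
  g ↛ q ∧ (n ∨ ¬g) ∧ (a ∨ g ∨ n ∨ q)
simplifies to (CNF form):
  g ∧ n ∧ ¬q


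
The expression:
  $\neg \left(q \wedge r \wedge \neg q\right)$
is always true.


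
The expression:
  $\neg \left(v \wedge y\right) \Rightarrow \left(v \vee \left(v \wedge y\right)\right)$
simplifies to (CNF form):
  $v$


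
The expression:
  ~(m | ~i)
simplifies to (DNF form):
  i & ~m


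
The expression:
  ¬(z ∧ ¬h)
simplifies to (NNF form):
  h ∨ ¬z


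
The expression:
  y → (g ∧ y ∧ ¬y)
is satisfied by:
  {y: False}


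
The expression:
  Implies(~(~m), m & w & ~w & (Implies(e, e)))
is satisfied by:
  {m: False}


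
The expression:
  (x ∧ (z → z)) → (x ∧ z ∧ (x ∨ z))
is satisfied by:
  {z: True, x: False}
  {x: False, z: False}
  {x: True, z: True}


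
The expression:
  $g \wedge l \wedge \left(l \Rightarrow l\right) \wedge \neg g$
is never true.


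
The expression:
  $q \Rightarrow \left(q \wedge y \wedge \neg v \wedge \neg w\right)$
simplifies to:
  $\left(y \wedge \neg v \wedge \neg w\right) \vee \neg q$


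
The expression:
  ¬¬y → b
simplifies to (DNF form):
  b ∨ ¬y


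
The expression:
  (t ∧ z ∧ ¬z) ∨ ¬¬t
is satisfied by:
  {t: True}


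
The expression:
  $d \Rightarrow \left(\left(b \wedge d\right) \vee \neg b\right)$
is always true.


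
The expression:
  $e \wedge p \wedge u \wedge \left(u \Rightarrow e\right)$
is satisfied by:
  {p: True, e: True, u: True}


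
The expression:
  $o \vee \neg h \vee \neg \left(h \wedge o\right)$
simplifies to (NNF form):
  $\text{True}$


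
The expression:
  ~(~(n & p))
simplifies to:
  n & p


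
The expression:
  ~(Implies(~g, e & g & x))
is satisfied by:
  {g: False}


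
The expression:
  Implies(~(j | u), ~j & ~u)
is always true.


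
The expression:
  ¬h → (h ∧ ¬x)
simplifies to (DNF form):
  h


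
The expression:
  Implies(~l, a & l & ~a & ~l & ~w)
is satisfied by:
  {l: True}


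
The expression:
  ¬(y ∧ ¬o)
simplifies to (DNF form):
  o ∨ ¬y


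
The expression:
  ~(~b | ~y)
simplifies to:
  b & y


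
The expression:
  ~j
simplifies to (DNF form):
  ~j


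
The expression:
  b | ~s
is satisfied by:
  {b: True, s: False}
  {s: False, b: False}
  {s: True, b: True}


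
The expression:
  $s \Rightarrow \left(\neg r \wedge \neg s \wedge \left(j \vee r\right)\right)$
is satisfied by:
  {s: False}


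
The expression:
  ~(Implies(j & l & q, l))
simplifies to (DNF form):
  False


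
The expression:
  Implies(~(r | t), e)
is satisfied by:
  {r: True, t: True, e: True}
  {r: True, t: True, e: False}
  {r: True, e: True, t: False}
  {r: True, e: False, t: False}
  {t: True, e: True, r: False}
  {t: True, e: False, r: False}
  {e: True, t: False, r: False}


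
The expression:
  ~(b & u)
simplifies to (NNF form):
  ~b | ~u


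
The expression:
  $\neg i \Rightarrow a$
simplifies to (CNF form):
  $a \vee i$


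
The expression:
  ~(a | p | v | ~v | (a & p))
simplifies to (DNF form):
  False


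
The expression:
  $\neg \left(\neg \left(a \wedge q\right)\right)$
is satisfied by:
  {a: True, q: True}


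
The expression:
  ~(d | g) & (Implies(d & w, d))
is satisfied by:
  {g: False, d: False}


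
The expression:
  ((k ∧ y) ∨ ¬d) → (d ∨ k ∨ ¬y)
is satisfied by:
  {d: True, k: True, y: False}
  {d: True, y: False, k: False}
  {k: True, y: False, d: False}
  {k: False, y: False, d: False}
  {d: True, k: True, y: True}
  {d: True, y: True, k: False}
  {k: True, y: True, d: False}


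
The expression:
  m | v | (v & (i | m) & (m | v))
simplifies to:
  m | v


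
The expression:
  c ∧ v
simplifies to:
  c ∧ v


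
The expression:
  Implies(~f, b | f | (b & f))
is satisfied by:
  {b: True, f: True}
  {b: True, f: False}
  {f: True, b: False}


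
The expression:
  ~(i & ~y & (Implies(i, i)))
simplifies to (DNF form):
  y | ~i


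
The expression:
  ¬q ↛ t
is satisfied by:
  {q: False, t: False}


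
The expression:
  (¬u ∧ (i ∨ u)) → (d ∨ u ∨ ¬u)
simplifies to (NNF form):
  True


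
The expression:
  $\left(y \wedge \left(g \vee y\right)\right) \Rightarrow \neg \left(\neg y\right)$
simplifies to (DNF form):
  $\text{True}$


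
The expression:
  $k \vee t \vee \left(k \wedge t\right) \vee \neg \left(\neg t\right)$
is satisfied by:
  {k: True, t: True}
  {k: True, t: False}
  {t: True, k: False}


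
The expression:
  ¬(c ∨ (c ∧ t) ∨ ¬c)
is never true.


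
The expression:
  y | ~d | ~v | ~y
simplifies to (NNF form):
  True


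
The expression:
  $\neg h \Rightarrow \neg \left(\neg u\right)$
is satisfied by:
  {u: True, h: True}
  {u: True, h: False}
  {h: True, u: False}


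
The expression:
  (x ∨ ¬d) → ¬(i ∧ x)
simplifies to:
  ¬i ∨ ¬x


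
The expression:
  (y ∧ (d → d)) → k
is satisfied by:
  {k: True, y: False}
  {y: False, k: False}
  {y: True, k: True}


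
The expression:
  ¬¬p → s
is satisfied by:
  {s: True, p: False}
  {p: False, s: False}
  {p: True, s: True}


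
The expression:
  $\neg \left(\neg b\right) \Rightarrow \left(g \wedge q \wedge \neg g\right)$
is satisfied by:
  {b: False}


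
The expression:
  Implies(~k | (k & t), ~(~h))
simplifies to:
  h | (k & ~t)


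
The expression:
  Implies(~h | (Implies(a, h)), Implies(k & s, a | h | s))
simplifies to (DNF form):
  True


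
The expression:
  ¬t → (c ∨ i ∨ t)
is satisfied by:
  {i: True, t: True, c: True}
  {i: True, t: True, c: False}
  {i: True, c: True, t: False}
  {i: True, c: False, t: False}
  {t: True, c: True, i: False}
  {t: True, c: False, i: False}
  {c: True, t: False, i: False}


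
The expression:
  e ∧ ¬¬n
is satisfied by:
  {e: True, n: True}


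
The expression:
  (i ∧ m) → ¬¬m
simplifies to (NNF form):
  True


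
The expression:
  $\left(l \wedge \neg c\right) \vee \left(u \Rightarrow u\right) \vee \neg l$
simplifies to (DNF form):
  $\text{True}$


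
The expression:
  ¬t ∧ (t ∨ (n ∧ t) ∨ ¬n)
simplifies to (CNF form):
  ¬n ∧ ¬t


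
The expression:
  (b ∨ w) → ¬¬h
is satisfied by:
  {h: True, b: False, w: False}
  {h: True, w: True, b: False}
  {h: True, b: True, w: False}
  {h: True, w: True, b: True}
  {w: False, b: False, h: False}


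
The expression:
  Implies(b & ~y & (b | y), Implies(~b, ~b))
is always true.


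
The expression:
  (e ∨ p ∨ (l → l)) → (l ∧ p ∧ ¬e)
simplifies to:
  l ∧ p ∧ ¬e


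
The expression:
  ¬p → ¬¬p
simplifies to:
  p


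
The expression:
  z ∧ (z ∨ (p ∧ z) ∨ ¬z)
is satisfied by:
  {z: True}


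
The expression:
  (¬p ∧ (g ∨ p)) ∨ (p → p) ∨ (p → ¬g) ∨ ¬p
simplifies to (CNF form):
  True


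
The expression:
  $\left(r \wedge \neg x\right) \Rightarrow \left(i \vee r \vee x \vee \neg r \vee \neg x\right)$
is always true.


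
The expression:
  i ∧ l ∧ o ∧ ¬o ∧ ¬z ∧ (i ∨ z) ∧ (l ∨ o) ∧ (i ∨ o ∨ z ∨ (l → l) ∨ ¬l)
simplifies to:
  False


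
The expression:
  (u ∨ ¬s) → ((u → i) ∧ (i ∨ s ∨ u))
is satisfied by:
  {i: True, s: True, u: False}
  {i: True, u: False, s: False}
  {i: True, s: True, u: True}
  {i: True, u: True, s: False}
  {s: True, u: False, i: False}
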